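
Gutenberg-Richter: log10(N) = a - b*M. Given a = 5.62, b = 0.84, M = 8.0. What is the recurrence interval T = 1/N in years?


log10(N) = 5.62 - 0.84*8.0 = -1.1
N = 10^-1.1 = 0.079433
T = 1/N = 1/0.079433 = 12.5893 years

12.5893


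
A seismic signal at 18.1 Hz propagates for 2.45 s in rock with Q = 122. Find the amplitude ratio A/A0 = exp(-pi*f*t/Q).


pi*f*t/Q = pi*18.1*2.45/122 = 1.141917
A/A0 = exp(-1.141917) = 0.319206

0.319206


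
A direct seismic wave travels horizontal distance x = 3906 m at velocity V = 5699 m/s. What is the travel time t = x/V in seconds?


t = x / V
= 3906 / 5699
= 0.6854 s

0.6854


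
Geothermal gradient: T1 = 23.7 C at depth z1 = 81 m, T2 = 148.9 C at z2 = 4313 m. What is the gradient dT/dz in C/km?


dT = 148.9 - 23.7 = 125.2 C
dz = 4313 - 81 = 4232 m
gradient = dT/dz * 1000 = 125.2/4232 * 1000 = 29.5841 C/km

29.5841


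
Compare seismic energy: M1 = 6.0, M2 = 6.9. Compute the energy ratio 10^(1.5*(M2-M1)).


M2 - M1 = 6.9 - 6.0 = 0.9
1.5 * 0.9 = 1.35
ratio = 10^1.35 = 22.39

22.39


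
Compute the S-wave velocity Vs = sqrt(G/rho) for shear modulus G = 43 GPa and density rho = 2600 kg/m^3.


Convert G to Pa: G = 43e9 Pa
Compute G/rho = 43e9 / 2600 = 16538461.5385
Vs = sqrt(16538461.5385) = 4066.75 m/s

4066.75


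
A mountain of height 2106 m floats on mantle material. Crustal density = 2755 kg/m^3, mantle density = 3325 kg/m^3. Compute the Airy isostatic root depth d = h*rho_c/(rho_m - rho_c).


rho_m - rho_c = 3325 - 2755 = 570
d = 2106 * 2755 / 570
= 5802030 / 570
= 10179.0 m

10179.0


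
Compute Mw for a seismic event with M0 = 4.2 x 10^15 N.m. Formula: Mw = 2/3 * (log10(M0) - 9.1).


log10(M0) = log10(4.2 x 10^15) = 15.6232
Mw = 2/3 * (15.6232 - 9.1)
= 2/3 * 6.5232
= 4.35

4.35


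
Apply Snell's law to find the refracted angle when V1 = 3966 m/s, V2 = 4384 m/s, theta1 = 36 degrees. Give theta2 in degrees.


sin(theta1) = sin(36 deg) = 0.587785
sin(theta2) = V2/V1 * sin(theta1) = 4384/3966 * 0.587785 = 0.649735
theta2 = arcsin(0.649735) = 40.5217 degrees

40.5217


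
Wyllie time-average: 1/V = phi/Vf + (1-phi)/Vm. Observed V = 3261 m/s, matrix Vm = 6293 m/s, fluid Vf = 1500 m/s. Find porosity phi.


1/V - 1/Vm = 1/3261 - 1/6293 = 0.00014775
1/Vf - 1/Vm = 1/1500 - 1/6293 = 0.00050776
phi = 0.00014775 / 0.00050776 = 0.291

0.291


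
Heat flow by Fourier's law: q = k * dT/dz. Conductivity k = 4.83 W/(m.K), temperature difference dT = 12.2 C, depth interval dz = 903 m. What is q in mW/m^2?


q = k * dT / dz * 1000
= 4.83 * 12.2 / 903 * 1000
= 0.065256 * 1000
= 65.2558 mW/m^2

65.2558


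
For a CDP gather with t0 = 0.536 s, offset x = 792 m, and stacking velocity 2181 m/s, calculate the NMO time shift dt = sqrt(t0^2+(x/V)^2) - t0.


x/Vnmo = 792/2181 = 0.363136
(x/Vnmo)^2 = 0.131868
t0^2 = 0.287296
sqrt(0.287296 + 0.131868) = 0.647429
dt = 0.647429 - 0.536 = 0.111429

0.111429


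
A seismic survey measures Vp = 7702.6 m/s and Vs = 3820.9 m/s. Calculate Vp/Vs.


Vp/Vs = 7702.6 / 3820.9
= 2.0159

2.0159


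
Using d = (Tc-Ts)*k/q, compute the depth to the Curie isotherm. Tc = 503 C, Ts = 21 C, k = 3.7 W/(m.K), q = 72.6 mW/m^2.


T_Curie - T_surf = 503 - 21 = 482 C
Convert q to W/m^2: 72.6 mW/m^2 = 0.0726 W/m^2
d = 482 * 3.7 / 0.0726 = 24564.74 m

24564.74


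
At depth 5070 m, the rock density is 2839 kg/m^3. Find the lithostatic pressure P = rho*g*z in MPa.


P = rho * g * z / 1e6
= 2839 * 9.81 * 5070 / 1e6
= 141202491.3 / 1e6
= 141.2025 MPa

141.2025


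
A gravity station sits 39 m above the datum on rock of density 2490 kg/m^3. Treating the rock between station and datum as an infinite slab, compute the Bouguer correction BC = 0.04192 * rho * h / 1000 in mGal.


BC = 0.04192 * rho * h / 1000
= 0.04192 * 2490 * 39 / 1000
= 4.0709 mGal

4.0709


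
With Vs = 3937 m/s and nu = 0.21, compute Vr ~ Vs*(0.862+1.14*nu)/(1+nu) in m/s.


Numerator factor = 0.862 + 1.14*0.21 = 1.1014
Denominator = 1 + 0.21 = 1.21
Vr = 3937 * 1.1014 / 1.21 = 3583.65 m/s

3583.65


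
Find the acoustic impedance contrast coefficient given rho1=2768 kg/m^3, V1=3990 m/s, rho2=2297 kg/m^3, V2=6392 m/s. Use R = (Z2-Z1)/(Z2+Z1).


Z1 = 2768 * 3990 = 11044320
Z2 = 2297 * 6392 = 14682424
R = (14682424 - 11044320) / (14682424 + 11044320) = 3638104 / 25726744 = 0.1414

0.1414


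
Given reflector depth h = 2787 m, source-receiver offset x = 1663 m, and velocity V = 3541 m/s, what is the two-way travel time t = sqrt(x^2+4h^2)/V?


x^2 + 4h^2 = 1663^2 + 4*2787^2 = 2765569 + 31069476 = 33835045
sqrt(33835045) = 5816.7899
t = 5816.7899 / 3541 = 1.6427 s

1.6427


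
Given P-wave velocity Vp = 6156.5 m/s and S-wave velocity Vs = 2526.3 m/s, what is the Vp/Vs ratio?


Vp/Vs = 6156.5 / 2526.3
= 2.437

2.437


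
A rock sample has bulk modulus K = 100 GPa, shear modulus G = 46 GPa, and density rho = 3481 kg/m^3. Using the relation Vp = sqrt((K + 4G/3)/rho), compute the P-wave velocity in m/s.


First compute the effective modulus:
K + 4G/3 = 100e9 + 4*46e9/3 = 161333333333.33 Pa
Then divide by density:
161333333333.33 / 3481 = 46346835.2006 Pa/(kg/m^3)
Take the square root:
Vp = sqrt(46346835.2006) = 6807.85 m/s

6807.85


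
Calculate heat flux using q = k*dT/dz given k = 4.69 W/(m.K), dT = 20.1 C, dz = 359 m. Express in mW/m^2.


q = k * dT / dz * 1000
= 4.69 * 20.1 / 359 * 1000
= 0.262588 * 1000
= 262.5877 mW/m^2

262.5877


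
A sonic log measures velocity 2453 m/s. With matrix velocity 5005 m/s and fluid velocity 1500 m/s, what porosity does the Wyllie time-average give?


1/V - 1/Vm = 1/2453 - 1/5005 = 0.00020786
1/Vf - 1/Vm = 1/1500 - 1/5005 = 0.00046687
phi = 0.00020786 / 0.00046687 = 0.4452

0.4452


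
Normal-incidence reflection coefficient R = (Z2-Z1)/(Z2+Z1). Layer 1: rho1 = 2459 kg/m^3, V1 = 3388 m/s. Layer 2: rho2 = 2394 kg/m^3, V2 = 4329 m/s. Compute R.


Z1 = 2459 * 3388 = 8331092
Z2 = 2394 * 4329 = 10363626
R = (10363626 - 8331092) / (10363626 + 8331092) = 2032534 / 18694718 = 0.1087

0.1087


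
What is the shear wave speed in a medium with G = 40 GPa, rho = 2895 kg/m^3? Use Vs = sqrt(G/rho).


Convert G to Pa: G = 40e9 Pa
Compute G/rho = 40e9 / 2895 = 13816925.734
Vs = sqrt(13816925.734) = 3717.11 m/s

3717.11


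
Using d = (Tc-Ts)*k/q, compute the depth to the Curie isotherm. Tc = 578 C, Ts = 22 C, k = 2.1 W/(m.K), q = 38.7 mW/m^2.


T_Curie - T_surf = 578 - 22 = 556 C
Convert q to W/m^2: 38.7 mW/m^2 = 0.0387 W/m^2
d = 556 * 2.1 / 0.0387 = 30170.54 m

30170.54


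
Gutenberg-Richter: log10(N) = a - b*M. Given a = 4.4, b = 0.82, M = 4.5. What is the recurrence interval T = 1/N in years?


log10(N) = 4.4 - 0.82*4.5 = 0.71
N = 10^0.71 = 5.128614
T = 1/N = 1/5.128614 = 0.195 years

0.195


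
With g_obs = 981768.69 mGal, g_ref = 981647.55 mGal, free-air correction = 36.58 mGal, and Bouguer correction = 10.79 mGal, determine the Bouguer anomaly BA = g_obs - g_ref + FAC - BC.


BA = g_obs - g_ref + FAC - BC
= 981768.69 - 981647.55 + 36.58 - 10.79
= 146.93 mGal

146.93


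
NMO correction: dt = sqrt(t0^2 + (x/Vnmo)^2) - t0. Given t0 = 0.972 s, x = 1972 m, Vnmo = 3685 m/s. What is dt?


x/Vnmo = 1972/3685 = 0.535142
(x/Vnmo)^2 = 0.286377
t0^2 = 0.944784
sqrt(0.944784 + 0.286377) = 1.109577
dt = 1.109577 - 0.972 = 0.137577

0.137577


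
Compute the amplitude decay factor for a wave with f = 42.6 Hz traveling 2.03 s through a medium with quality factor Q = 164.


pi*f*t/Q = pi*42.6*2.03/164 = 1.656577
A/A0 = exp(-1.656577) = 0.190791

0.190791


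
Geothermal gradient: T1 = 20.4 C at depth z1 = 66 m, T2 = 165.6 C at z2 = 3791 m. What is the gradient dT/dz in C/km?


dT = 165.6 - 20.4 = 145.2 C
dz = 3791 - 66 = 3725 m
gradient = dT/dz * 1000 = 145.2/3725 * 1000 = 38.9799 C/km

38.9799


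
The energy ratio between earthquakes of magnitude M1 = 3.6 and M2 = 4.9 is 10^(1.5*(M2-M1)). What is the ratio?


M2 - M1 = 4.9 - 3.6 = 1.3
1.5 * 1.3 = 1.95
ratio = 10^1.95 = 89.13

89.13


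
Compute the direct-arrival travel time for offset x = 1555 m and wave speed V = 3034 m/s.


t = x / V
= 1555 / 3034
= 0.5125 s

0.5125


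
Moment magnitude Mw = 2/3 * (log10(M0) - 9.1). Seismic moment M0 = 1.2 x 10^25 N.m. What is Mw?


log10(M0) = log10(1.2 x 10^25) = 25.0792
Mw = 2/3 * (25.0792 - 9.1)
= 2/3 * 15.9792
= 10.65

10.65


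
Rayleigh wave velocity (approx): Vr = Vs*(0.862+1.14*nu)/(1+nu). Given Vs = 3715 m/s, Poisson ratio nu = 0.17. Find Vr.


Numerator factor = 0.862 + 1.14*0.17 = 1.0558
Denominator = 1 + 0.17 = 1.17
Vr = 3715 * 1.0558 / 1.17 = 3352.39 m/s

3352.39


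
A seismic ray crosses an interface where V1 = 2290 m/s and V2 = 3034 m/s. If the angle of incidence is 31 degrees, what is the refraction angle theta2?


sin(theta1) = sin(31 deg) = 0.515038
sin(theta2) = V2/V1 * sin(theta1) = 3034/2290 * 0.515038 = 0.682369
theta2 = arcsin(0.682369) = 43.0291 degrees

43.0291


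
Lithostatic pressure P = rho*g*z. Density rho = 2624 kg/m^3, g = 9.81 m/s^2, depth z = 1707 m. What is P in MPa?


P = rho * g * z / 1e6
= 2624 * 9.81 * 1707 / 1e6
= 43940638.08 / 1e6
= 43.9406 MPa

43.9406


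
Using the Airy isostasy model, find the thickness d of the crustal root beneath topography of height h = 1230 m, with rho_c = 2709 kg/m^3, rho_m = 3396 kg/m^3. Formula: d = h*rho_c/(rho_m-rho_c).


rho_m - rho_c = 3396 - 2709 = 687
d = 1230 * 2709 / 687
= 3332070 / 687
= 4850.17 m

4850.17


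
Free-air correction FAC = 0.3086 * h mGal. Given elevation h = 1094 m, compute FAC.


FAC = 0.3086 * h
= 0.3086 * 1094
= 337.6084 mGal

337.6084


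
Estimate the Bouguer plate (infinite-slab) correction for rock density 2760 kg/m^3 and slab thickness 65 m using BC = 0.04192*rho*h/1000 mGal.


BC = 0.04192 * rho * h / 1000
= 0.04192 * 2760 * 65 / 1000
= 7.5204 mGal

7.5204


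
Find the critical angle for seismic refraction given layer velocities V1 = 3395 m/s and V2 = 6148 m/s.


V1/V2 = 3395/6148 = 0.552212
theta_c = arcsin(0.552212) = 33.5189 degrees

33.5189


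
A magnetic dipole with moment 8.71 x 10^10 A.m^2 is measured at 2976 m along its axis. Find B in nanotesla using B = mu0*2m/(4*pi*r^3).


m = 8.71 x 10^10 = 87100000000 A.m^2
2m = 174200000000 A.m^2
r^3 = 2976^3 = 26357170176
B = (4pi*10^-7) * 174200000000 / (4*pi * 26357170176) * 1e9
= 218906.176102 / 331213968777.35 * 1e9
= 660.9207 nT

660.9207


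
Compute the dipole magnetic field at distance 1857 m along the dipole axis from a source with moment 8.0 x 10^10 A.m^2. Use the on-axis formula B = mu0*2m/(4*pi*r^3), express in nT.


m = 8.0 x 10^10 = 80000000000 A.m^2
2m = 160000000000 A.m^2
r^3 = 1857^3 = 6403769793
B = (4pi*10^-7) * 160000000000 / (4*pi * 6403769793) * 1e9
= 201061.92983 / 80472144547.88 * 1e9
= 2498.5283 nT

2498.5283


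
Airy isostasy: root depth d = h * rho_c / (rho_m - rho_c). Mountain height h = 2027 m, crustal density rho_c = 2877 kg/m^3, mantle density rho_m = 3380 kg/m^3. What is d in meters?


rho_m - rho_c = 3380 - 2877 = 503
d = 2027 * 2877 / 503
= 5831679 / 503
= 11593.8 m

11593.8


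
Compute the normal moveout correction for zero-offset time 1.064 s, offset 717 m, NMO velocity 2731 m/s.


x/Vnmo = 717/2731 = 0.262541
(x/Vnmo)^2 = 0.068928
t0^2 = 1.132096
sqrt(1.132096 + 0.068928) = 1.095912
dt = 1.095912 - 1.064 = 0.031912

0.031912


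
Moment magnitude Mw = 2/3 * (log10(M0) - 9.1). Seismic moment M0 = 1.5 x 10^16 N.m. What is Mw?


log10(M0) = log10(1.5 x 10^16) = 16.1761
Mw = 2/3 * (16.1761 - 9.1)
= 2/3 * 7.0761
= 4.72

4.72


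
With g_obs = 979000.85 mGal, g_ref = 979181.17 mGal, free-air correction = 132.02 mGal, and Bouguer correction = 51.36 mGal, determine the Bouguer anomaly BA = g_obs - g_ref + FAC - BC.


BA = g_obs - g_ref + FAC - BC
= 979000.85 - 979181.17 + 132.02 - 51.36
= -99.66 mGal

-99.66


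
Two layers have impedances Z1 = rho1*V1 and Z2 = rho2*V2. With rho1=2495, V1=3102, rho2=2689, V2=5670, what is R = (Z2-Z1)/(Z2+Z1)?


Z1 = 2495 * 3102 = 7739490
Z2 = 2689 * 5670 = 15246630
R = (15246630 - 7739490) / (15246630 + 7739490) = 7507140 / 22986120 = 0.3266

0.3266


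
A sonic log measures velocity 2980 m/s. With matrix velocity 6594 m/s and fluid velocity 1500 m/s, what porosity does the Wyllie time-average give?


1/V - 1/Vm = 1/2980 - 1/6594 = 0.00018392
1/Vf - 1/Vm = 1/1500 - 1/6594 = 0.00051501
phi = 0.00018392 / 0.00051501 = 0.3571

0.3571


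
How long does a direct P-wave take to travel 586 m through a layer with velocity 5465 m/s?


t = x / V
= 586 / 5465
= 0.1072 s

0.1072


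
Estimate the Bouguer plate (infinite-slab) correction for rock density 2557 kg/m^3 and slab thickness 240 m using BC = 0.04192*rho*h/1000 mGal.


BC = 0.04192 * rho * h / 1000
= 0.04192 * 2557 * 240 / 1000
= 25.7255 mGal

25.7255


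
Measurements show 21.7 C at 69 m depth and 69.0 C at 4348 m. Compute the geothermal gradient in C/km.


dT = 69.0 - 21.7 = 47.3 C
dz = 4348 - 69 = 4279 m
gradient = dT/dz * 1000 = 47.3/4279 * 1000 = 11.054 C/km

11.054


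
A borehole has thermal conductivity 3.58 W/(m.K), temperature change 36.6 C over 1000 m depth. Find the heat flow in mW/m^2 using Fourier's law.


q = k * dT / dz * 1000
= 3.58 * 36.6 / 1000 * 1000
= 0.131028 * 1000
= 131.028 mW/m^2

131.028


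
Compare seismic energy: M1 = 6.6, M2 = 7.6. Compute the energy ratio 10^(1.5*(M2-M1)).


M2 - M1 = 7.6 - 6.6 = 1.0
1.5 * 1.0 = 1.5
ratio = 10^1.5 = 31.62

31.62


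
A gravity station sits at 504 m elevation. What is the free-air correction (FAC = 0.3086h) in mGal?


FAC = 0.3086 * h
= 0.3086 * 504
= 155.5344 mGal

155.5344


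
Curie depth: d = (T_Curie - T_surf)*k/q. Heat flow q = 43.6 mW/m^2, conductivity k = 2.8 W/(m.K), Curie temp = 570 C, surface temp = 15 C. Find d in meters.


T_Curie - T_surf = 570 - 15 = 555 C
Convert q to W/m^2: 43.6 mW/m^2 = 0.0436 W/m^2
d = 555 * 2.8 / 0.0436 = 35642.2 m

35642.2


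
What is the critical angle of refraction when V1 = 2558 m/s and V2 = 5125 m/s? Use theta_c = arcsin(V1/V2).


V1/V2 = 2558/5125 = 0.499122
theta_c = arcsin(0.499122) = 29.9419 degrees

29.9419


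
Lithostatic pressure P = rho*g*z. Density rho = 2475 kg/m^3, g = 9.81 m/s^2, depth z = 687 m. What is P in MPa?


P = rho * g * z / 1e6
= 2475 * 9.81 * 687 / 1e6
= 16680188.25 / 1e6
= 16.6802 MPa

16.6802


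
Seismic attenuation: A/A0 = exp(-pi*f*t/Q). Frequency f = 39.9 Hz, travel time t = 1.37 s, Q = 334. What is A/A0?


pi*f*t/Q = pi*39.9*1.37/334 = 0.514158
A/A0 = exp(-0.514158) = 0.598004

0.598004


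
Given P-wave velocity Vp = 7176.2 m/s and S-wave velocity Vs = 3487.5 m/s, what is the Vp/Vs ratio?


Vp/Vs = 7176.2 / 3487.5
= 2.0577

2.0577


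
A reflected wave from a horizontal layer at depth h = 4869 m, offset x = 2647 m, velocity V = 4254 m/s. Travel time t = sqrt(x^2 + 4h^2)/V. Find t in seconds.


x^2 + 4h^2 = 2647^2 + 4*4869^2 = 7006609 + 94828644 = 101835253
sqrt(101835253) = 10091.3455
t = 10091.3455 / 4254 = 2.3722 s

2.3722


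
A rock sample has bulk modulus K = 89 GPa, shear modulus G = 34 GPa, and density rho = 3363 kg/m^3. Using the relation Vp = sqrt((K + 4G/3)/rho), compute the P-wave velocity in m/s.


First compute the effective modulus:
K + 4G/3 = 89e9 + 4*34e9/3 = 134333333333.33 Pa
Then divide by density:
134333333333.33 / 3363 = 39944494.0034 Pa/(kg/m^3)
Take the square root:
Vp = sqrt(39944494.0034) = 6320.17 m/s

6320.17


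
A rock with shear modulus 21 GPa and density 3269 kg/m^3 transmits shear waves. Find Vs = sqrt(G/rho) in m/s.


Convert G to Pa: G = 21e9 Pa
Compute G/rho = 21e9 / 3269 = 6423982.8694
Vs = sqrt(6423982.8694) = 2534.56 m/s

2534.56


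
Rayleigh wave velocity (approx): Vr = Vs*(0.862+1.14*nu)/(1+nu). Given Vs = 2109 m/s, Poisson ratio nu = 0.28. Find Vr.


Numerator factor = 0.862 + 1.14*0.28 = 1.1812
Denominator = 1 + 0.28 = 1.28
Vr = 2109 * 1.1812 / 1.28 = 1946.21 m/s

1946.21


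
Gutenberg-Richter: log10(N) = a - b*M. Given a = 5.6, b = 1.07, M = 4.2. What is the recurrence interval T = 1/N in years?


log10(N) = 5.6 - 1.07*4.2 = 1.106
N = 10^1.106 = 12.764388
T = 1/N = 1/12.764388 = 0.0783 years

0.0783


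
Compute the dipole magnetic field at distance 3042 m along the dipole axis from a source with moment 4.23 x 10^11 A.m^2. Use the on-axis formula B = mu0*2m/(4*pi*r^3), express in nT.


m = 4.23 x 10^11 = 423000000000 A.m^2
2m = 846000000000 A.m^2
r^3 = 3042^3 = 28149950088
B = (4pi*10^-7) * 846000000000 / (4*pi * 28149950088) * 1e9
= 1063114.953975 / 353742705581.52 * 1e9
= 3005.3339 nT

3005.3339


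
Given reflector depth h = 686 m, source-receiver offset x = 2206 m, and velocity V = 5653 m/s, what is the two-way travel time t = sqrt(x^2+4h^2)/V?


x^2 + 4h^2 = 2206^2 + 4*686^2 = 4866436 + 1882384 = 6748820
sqrt(6748820) = 2597.8491
t = 2597.8491 / 5653 = 0.4596 s

0.4596


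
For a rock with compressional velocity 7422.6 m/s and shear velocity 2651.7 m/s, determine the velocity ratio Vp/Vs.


Vp/Vs = 7422.6 / 2651.7
= 2.7992

2.7992


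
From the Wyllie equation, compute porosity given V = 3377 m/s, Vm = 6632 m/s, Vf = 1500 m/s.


1/V - 1/Vm = 1/3377 - 1/6632 = 0.00014534
1/Vf - 1/Vm = 1/1500 - 1/6632 = 0.00051588
phi = 0.00014534 / 0.00051588 = 0.2817

0.2817


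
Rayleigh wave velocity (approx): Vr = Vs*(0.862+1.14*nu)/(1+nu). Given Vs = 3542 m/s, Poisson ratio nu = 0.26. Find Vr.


Numerator factor = 0.862 + 1.14*0.26 = 1.1584
Denominator = 1 + 0.26 = 1.26
Vr = 3542 * 1.1584 / 1.26 = 3256.39 m/s

3256.39


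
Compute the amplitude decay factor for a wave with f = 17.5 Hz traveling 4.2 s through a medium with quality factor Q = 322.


pi*f*t/Q = pi*17.5*4.2/322 = 0.717103
A/A0 = exp(-0.717103) = 0.488165

0.488165


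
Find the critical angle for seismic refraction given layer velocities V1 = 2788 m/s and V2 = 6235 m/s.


V1/V2 = 2788/6235 = 0.447153
theta_c = arcsin(0.447153) = 26.5612 degrees

26.5612


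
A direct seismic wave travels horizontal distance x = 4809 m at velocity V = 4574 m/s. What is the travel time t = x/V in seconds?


t = x / V
= 4809 / 4574
= 1.0514 s

1.0514


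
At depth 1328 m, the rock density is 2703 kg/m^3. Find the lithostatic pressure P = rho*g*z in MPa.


P = rho * g * z / 1e6
= 2703 * 9.81 * 1328 / 1e6
= 35213819.04 / 1e6
= 35.2138 MPa

35.2138


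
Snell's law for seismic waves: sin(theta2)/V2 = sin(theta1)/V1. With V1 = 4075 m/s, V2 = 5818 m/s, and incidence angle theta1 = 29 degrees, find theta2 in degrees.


sin(theta1) = sin(29 deg) = 0.48481
sin(theta2) = V2/V1 * sin(theta1) = 5818/4075 * 0.48481 = 0.692177
theta2 = arcsin(0.692177) = 43.8027 degrees

43.8027


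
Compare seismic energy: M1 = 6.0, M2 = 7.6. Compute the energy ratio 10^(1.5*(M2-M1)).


M2 - M1 = 7.6 - 6.0 = 1.6
1.5 * 1.6 = 2.4
ratio = 10^2.4 = 251.19

251.19


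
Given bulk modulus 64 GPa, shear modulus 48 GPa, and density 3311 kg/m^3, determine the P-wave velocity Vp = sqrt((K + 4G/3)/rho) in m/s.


First compute the effective modulus:
K + 4G/3 = 64e9 + 4*48e9/3 = 128000000000.0 Pa
Then divide by density:
128000000000.0 / 3311 = 38659015.4032 Pa/(kg/m^3)
Take the square root:
Vp = sqrt(38659015.4032) = 6217.64 m/s

6217.64


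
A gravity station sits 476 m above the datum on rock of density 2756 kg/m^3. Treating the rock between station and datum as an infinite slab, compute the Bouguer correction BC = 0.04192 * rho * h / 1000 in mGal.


BC = 0.04192 * rho * h / 1000
= 0.04192 * 2756 * 476 / 1000
= 54.993 mGal

54.993


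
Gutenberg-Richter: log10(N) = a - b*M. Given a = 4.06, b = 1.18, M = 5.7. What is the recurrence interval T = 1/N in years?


log10(N) = 4.06 - 1.18*5.7 = -2.666
N = 10^-2.666 = 0.002158
T = 1/N = 1/0.002158 = 463.4469 years

463.4469


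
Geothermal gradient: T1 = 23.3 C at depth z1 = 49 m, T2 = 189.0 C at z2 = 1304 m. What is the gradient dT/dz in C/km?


dT = 189.0 - 23.3 = 165.7 C
dz = 1304 - 49 = 1255 m
gradient = dT/dz * 1000 = 165.7/1255 * 1000 = 132.0319 C/km

132.0319


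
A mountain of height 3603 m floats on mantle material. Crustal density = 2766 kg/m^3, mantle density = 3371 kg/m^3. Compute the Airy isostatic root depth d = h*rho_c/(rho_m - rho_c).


rho_m - rho_c = 3371 - 2766 = 605
d = 3603 * 2766 / 605
= 9965898 / 605
= 16472.56 m

16472.56


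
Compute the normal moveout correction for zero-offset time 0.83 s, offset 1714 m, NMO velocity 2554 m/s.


x/Vnmo = 1714/2554 = 0.671104
(x/Vnmo)^2 = 0.450381
t0^2 = 0.6889
sqrt(0.6889 + 0.450381) = 1.067371
dt = 1.067371 - 0.83 = 0.237371

0.237371


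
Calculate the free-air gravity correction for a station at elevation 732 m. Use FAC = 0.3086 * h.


FAC = 0.3086 * h
= 0.3086 * 732
= 225.8952 mGal

225.8952


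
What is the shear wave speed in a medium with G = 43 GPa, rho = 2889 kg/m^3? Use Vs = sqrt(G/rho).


Convert G to Pa: G = 43e9 Pa
Compute G/rho = 43e9 / 2889 = 14884042.9214
Vs = sqrt(14884042.9214) = 3857.98 m/s

3857.98


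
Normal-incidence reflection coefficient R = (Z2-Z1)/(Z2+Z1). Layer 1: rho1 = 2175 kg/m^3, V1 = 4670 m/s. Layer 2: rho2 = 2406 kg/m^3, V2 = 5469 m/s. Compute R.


Z1 = 2175 * 4670 = 10157250
Z2 = 2406 * 5469 = 13158414
R = (13158414 - 10157250) / (13158414 + 10157250) = 3001164 / 23315664 = 0.1287

0.1287


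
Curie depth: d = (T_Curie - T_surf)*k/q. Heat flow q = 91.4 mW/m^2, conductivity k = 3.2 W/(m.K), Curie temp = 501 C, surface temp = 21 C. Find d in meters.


T_Curie - T_surf = 501 - 21 = 480 C
Convert q to W/m^2: 91.4 mW/m^2 = 0.0914 W/m^2
d = 480 * 3.2 / 0.0914 = 16805.25 m

16805.25


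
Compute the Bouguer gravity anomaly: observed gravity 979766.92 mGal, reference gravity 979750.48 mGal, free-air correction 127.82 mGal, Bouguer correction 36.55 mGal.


BA = g_obs - g_ref + FAC - BC
= 979766.92 - 979750.48 + 127.82 - 36.55
= 107.71 mGal

107.71


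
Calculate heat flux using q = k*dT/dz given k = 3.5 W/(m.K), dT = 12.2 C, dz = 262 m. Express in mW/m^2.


q = k * dT / dz * 1000
= 3.5 * 12.2 / 262 * 1000
= 0.162977 * 1000
= 162.9771 mW/m^2

162.9771


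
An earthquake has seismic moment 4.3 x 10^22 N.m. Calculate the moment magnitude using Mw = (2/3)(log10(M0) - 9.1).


log10(M0) = log10(4.3 x 10^22) = 22.6335
Mw = 2/3 * (22.6335 - 9.1)
= 2/3 * 13.5335
= 9.02

9.02


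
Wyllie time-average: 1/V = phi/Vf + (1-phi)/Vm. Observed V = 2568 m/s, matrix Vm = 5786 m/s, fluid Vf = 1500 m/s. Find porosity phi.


1/V - 1/Vm = 1/2568 - 1/5786 = 0.00021658
1/Vf - 1/Vm = 1/1500 - 1/5786 = 0.00049384
phi = 0.00021658 / 0.00049384 = 0.4386

0.4386


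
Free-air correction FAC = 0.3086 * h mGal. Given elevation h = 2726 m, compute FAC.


FAC = 0.3086 * h
= 0.3086 * 2726
= 841.2436 mGal

841.2436


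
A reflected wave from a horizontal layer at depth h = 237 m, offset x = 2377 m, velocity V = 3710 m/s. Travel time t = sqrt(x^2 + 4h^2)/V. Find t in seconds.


x^2 + 4h^2 = 2377^2 + 4*237^2 = 5650129 + 224676 = 5874805
sqrt(5874805) = 2423.7997
t = 2423.7997 / 3710 = 0.6533 s

0.6533


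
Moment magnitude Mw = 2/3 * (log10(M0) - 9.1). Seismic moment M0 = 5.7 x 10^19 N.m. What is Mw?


log10(M0) = log10(5.7 x 10^19) = 19.7559
Mw = 2/3 * (19.7559 - 9.1)
= 2/3 * 10.6559
= 7.1

7.1


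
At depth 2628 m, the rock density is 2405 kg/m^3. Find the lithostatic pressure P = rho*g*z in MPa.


P = rho * g * z / 1e6
= 2405 * 9.81 * 2628 / 1e6
= 62002535.4 / 1e6
= 62.0025 MPa

62.0025


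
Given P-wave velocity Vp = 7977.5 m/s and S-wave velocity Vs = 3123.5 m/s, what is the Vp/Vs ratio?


Vp/Vs = 7977.5 / 3123.5
= 2.554

2.554


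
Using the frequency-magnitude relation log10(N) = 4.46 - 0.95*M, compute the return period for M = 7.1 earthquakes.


log10(N) = 4.46 - 0.95*7.1 = -2.285
N = 10^-2.285 = 0.005188
T = 1/N = 1/0.005188 = 192.7525 years

192.7525


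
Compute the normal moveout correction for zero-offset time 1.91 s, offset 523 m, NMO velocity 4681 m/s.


x/Vnmo = 523/4681 = 0.111728
(x/Vnmo)^2 = 0.012483
t0^2 = 3.6481
sqrt(3.6481 + 0.012483) = 1.913265
dt = 1.913265 - 1.91 = 0.003265

0.003265


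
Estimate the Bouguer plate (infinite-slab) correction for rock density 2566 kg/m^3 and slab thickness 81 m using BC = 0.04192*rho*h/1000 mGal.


BC = 0.04192 * rho * h / 1000
= 0.04192 * 2566 * 81 / 1000
= 8.7129 mGal

8.7129


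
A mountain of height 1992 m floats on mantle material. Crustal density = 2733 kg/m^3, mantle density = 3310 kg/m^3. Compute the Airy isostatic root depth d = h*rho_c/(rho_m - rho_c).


rho_m - rho_c = 3310 - 2733 = 577
d = 1992 * 2733 / 577
= 5444136 / 577
= 9435.24 m

9435.24


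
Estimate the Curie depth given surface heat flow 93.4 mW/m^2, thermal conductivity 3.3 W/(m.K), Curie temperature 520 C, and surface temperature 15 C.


T_Curie - T_surf = 520 - 15 = 505 C
Convert q to W/m^2: 93.4 mW/m^2 = 0.0934 W/m^2
d = 505 * 3.3 / 0.0934 = 17842.61 m

17842.61


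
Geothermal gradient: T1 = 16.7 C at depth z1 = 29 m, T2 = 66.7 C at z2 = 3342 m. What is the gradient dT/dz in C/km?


dT = 66.7 - 16.7 = 50.0 C
dz = 3342 - 29 = 3313 m
gradient = dT/dz * 1000 = 50.0/3313 * 1000 = 15.0921 C/km

15.0921


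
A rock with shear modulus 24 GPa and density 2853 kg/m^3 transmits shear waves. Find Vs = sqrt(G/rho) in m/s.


Convert G to Pa: G = 24e9 Pa
Compute G/rho = 24e9 / 2853 = 8412197.6866
Vs = sqrt(8412197.6866) = 2900.38 m/s

2900.38


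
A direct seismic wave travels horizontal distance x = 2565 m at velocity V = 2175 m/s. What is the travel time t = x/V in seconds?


t = x / V
= 2565 / 2175
= 1.1793 s

1.1793


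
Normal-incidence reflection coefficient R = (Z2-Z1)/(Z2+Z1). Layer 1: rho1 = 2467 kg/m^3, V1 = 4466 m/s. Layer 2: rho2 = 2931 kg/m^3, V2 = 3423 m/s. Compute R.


Z1 = 2467 * 4466 = 11017622
Z2 = 2931 * 3423 = 10032813
R = (10032813 - 11017622) / (10032813 + 11017622) = -984809 / 21050435 = -0.0468

-0.0468


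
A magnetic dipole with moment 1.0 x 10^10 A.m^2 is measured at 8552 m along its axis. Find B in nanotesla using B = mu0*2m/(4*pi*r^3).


m = 1.0 x 10^10 = 10000000000 A.m^2
2m = 20000000000 A.m^2
r^3 = 8552^3 = 625465092608
B = (4pi*10^-7) * 20000000000 / (4*pi * 625465092608) * 1e9
= 25132.741229 / 7859826160056.61 * 1e9
= 3.1976 nT

3.1976


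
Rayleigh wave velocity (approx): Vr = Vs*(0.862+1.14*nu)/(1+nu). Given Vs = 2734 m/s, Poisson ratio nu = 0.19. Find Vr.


Numerator factor = 0.862 + 1.14*0.19 = 1.0786
Denominator = 1 + 0.19 = 1.19
Vr = 2734 * 1.0786 / 1.19 = 2478.06 m/s

2478.06


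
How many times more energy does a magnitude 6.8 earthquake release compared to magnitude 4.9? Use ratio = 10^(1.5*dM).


M2 - M1 = 6.8 - 4.9 = 1.9
1.5 * 1.9 = 2.85
ratio = 10^2.85 = 707.95

707.95


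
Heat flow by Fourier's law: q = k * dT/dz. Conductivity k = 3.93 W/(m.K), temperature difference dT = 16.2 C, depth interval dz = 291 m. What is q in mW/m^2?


q = k * dT / dz * 1000
= 3.93 * 16.2 / 291 * 1000
= 0.218784 * 1000
= 218.7835 mW/m^2

218.7835


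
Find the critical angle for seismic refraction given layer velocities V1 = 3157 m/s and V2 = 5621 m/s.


V1/V2 = 3157/5621 = 0.561644
theta_c = arcsin(0.561644) = 34.1696 degrees

34.1696


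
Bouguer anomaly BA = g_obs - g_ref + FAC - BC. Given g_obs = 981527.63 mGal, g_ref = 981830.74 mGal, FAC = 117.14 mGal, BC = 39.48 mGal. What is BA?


BA = g_obs - g_ref + FAC - BC
= 981527.63 - 981830.74 + 117.14 - 39.48
= -225.45 mGal

-225.45


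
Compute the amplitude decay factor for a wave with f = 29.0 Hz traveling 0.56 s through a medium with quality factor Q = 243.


pi*f*t/Q = pi*29.0*0.56/243 = 0.209957
A/A0 = exp(-0.209957) = 0.810619

0.810619


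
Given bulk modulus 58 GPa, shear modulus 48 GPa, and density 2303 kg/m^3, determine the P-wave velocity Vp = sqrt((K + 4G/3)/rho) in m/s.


First compute the effective modulus:
K + 4G/3 = 58e9 + 4*48e9/3 = 122000000000.0 Pa
Then divide by density:
122000000000.0 / 2303 = 52974381.2419 Pa/(kg/m^3)
Take the square root:
Vp = sqrt(52974381.2419) = 7278.35 m/s

7278.35


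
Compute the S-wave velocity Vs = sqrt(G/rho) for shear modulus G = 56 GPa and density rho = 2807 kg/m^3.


Convert G to Pa: G = 56e9 Pa
Compute G/rho = 56e9 / 2807 = 19950124.6883
Vs = sqrt(19950124.6883) = 4466.56 m/s

4466.56


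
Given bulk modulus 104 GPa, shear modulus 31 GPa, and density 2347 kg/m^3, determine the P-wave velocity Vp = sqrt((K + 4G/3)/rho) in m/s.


First compute the effective modulus:
K + 4G/3 = 104e9 + 4*31e9/3 = 145333333333.33 Pa
Then divide by density:
145333333333.33 / 2347 = 61923022.298 Pa/(kg/m^3)
Take the square root:
Vp = sqrt(61923022.298) = 7869.12 m/s

7869.12


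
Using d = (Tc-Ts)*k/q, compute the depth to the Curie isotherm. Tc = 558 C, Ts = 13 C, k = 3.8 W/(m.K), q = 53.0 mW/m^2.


T_Curie - T_surf = 558 - 13 = 545 C
Convert q to W/m^2: 53.0 mW/m^2 = 0.053 W/m^2
d = 545 * 3.8 / 0.053 = 39075.47 m

39075.47


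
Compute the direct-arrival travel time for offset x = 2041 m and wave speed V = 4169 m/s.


t = x / V
= 2041 / 4169
= 0.4896 s

0.4896


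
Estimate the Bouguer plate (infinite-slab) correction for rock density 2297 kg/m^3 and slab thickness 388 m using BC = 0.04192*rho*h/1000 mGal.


BC = 0.04192 * rho * h / 1000
= 0.04192 * 2297 * 388 / 1000
= 37.3606 mGal

37.3606


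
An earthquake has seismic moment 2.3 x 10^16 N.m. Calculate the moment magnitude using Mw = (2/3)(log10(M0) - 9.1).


log10(M0) = log10(2.3 x 10^16) = 16.3617
Mw = 2/3 * (16.3617 - 9.1)
= 2/3 * 7.2617
= 4.84

4.84


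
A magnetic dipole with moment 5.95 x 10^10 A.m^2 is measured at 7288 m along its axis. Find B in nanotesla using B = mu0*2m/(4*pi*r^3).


m = 5.95 x 10^10 = 59500000000 A.m^2
2m = 119000000000 A.m^2
r^3 = 7288^3 = 387101711872
B = (4pi*10^-7) * 119000000000 / (4*pi * 387101711872) * 1e9
= 149539.810311 / 4864463576836.43 * 1e9
= 30.7413 nT

30.7413


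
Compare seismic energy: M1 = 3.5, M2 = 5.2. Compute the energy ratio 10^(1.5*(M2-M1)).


M2 - M1 = 5.2 - 3.5 = 1.7
1.5 * 1.7 = 2.55
ratio = 10^2.55 = 354.81

354.81


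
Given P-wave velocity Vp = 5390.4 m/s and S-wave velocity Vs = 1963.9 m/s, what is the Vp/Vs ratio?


Vp/Vs = 5390.4 / 1963.9
= 2.7447

2.7447


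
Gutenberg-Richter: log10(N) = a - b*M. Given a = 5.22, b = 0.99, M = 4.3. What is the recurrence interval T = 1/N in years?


log10(N) = 5.22 - 0.99*4.3 = 0.963
N = 10^0.963 = 9.183326
T = 1/N = 1/9.183326 = 0.1089 years

0.1089


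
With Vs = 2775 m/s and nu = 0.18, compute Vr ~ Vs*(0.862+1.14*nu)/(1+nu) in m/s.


Numerator factor = 0.862 + 1.14*0.18 = 1.0672
Denominator = 1 + 0.18 = 1.18
Vr = 2775 * 1.0672 / 1.18 = 2509.73 m/s

2509.73


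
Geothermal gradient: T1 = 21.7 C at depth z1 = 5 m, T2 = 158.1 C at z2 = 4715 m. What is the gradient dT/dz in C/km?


dT = 158.1 - 21.7 = 136.4 C
dz = 4715 - 5 = 4710 m
gradient = dT/dz * 1000 = 136.4/4710 * 1000 = 28.9597 C/km

28.9597


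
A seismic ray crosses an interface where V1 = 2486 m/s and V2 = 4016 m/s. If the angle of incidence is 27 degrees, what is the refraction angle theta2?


sin(theta1) = sin(27 deg) = 0.45399
sin(theta2) = V2/V1 * sin(theta1) = 4016/2486 * 0.45399 = 0.733397
theta2 = arcsin(0.733397) = 47.172 degrees

47.172


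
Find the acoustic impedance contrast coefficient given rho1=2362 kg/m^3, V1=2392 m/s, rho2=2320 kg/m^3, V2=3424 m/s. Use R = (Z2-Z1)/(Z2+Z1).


Z1 = 2362 * 2392 = 5649904
Z2 = 2320 * 3424 = 7943680
R = (7943680 - 5649904) / (7943680 + 5649904) = 2293776 / 13593584 = 0.1687

0.1687


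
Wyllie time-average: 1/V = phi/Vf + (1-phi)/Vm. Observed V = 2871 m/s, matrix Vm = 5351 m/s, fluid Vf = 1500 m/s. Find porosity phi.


1/V - 1/Vm = 1/2871 - 1/5351 = 0.00016143
1/Vf - 1/Vm = 1/1500 - 1/5351 = 0.00047979
phi = 0.00016143 / 0.00047979 = 0.3365

0.3365


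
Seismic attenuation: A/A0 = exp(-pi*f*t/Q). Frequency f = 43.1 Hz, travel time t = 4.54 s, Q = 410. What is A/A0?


pi*f*t/Q = pi*43.1*4.54/410 = 1.499337
A/A0 = exp(-1.499337) = 0.223278

0.223278


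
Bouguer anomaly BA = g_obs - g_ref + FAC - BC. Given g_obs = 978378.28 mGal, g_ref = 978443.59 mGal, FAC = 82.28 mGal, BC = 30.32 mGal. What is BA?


BA = g_obs - g_ref + FAC - BC
= 978378.28 - 978443.59 + 82.28 - 30.32
= -13.35 mGal

-13.35


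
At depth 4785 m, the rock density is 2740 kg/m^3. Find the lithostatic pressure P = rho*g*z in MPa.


P = rho * g * z / 1e6
= 2740 * 9.81 * 4785 / 1e6
= 128617929.0 / 1e6
= 128.6179 MPa

128.6179


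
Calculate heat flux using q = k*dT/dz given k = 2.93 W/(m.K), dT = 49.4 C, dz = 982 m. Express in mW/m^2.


q = k * dT / dz * 1000
= 2.93 * 49.4 / 982 * 1000
= 0.147395 * 1000
= 147.3951 mW/m^2

147.3951


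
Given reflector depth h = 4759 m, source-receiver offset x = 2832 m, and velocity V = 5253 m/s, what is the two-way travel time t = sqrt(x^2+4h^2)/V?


x^2 + 4h^2 = 2832^2 + 4*4759^2 = 8020224 + 90592324 = 98612548
sqrt(98612548) = 9930.3851
t = 9930.3851 / 5253 = 1.8904 s

1.8904


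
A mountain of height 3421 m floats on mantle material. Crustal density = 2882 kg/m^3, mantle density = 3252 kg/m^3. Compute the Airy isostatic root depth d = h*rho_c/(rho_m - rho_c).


rho_m - rho_c = 3252 - 2882 = 370
d = 3421 * 2882 / 370
= 9859322 / 370
= 26646.82 m

26646.82


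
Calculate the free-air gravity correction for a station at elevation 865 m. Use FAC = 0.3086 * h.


FAC = 0.3086 * h
= 0.3086 * 865
= 266.939 mGal

266.939


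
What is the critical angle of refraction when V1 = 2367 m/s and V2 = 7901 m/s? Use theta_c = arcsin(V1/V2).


V1/V2 = 2367/7901 = 0.299582
theta_c = arcsin(0.299582) = 17.4325 degrees

17.4325


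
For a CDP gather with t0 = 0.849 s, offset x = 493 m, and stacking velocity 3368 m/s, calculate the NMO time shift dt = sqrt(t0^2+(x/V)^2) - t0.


x/Vnmo = 493/3368 = 0.146378
(x/Vnmo)^2 = 0.021426
t0^2 = 0.720801
sqrt(0.720801 + 0.021426) = 0.861526
dt = 0.861526 - 0.849 = 0.012526

0.012526


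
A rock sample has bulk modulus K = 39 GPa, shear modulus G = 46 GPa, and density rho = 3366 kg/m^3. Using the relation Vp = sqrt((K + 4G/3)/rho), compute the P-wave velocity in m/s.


First compute the effective modulus:
K + 4G/3 = 39e9 + 4*46e9/3 = 100333333333.33 Pa
Then divide by density:
100333333333.33 / 3366 = 29807882.7491 Pa/(kg/m^3)
Take the square root:
Vp = sqrt(29807882.7491) = 5459.66 m/s

5459.66


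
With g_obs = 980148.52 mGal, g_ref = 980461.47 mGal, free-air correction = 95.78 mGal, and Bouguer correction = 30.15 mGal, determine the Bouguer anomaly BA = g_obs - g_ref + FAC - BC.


BA = g_obs - g_ref + FAC - BC
= 980148.52 - 980461.47 + 95.78 - 30.15
= -247.32 mGal

-247.32


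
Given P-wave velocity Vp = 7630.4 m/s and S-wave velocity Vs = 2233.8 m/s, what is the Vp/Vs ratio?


Vp/Vs = 7630.4 / 2233.8
= 3.4159

3.4159


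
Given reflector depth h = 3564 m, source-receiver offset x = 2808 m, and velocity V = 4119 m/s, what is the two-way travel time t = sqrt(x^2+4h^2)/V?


x^2 + 4h^2 = 2808^2 + 4*3564^2 = 7884864 + 50808384 = 58693248
sqrt(58693248) = 7661.1519
t = 7661.1519 / 4119 = 1.86 s

1.86


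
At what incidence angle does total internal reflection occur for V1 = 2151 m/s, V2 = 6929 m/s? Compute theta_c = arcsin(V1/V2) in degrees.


V1/V2 = 2151/6929 = 0.310434
theta_c = arcsin(0.310434) = 18.0854 degrees

18.0854


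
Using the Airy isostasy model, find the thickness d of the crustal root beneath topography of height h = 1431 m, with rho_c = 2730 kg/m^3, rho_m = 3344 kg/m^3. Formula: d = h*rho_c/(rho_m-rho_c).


rho_m - rho_c = 3344 - 2730 = 614
d = 1431 * 2730 / 614
= 3906630 / 614
= 6362.59 m

6362.59


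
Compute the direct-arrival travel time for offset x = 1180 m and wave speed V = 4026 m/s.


t = x / V
= 1180 / 4026
= 0.2931 s

0.2931


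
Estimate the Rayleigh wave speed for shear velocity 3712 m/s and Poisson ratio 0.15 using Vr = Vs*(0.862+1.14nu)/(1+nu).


Numerator factor = 0.862 + 1.14*0.15 = 1.033
Denominator = 1 + 0.15 = 1.15
Vr = 3712 * 1.033 / 1.15 = 3334.34 m/s

3334.34


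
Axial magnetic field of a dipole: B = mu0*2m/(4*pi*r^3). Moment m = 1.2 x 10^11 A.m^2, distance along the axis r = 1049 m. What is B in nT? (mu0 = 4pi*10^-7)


m = 1.2 x 10^11 = 120000000000 A.m^2
2m = 240000000000 A.m^2
r^3 = 1049^3 = 1154320649
B = (4pi*10^-7) * 240000000000 / (4*pi * 1154320649) * 1e9
= 301592.894745 / 14505621083.14 * 1e9
= 20791.45 nT

20791.45


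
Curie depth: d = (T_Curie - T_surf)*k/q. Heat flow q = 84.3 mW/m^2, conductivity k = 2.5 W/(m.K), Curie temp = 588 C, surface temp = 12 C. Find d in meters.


T_Curie - T_surf = 588 - 12 = 576 C
Convert q to W/m^2: 84.3 mW/m^2 = 0.0843 W/m^2
d = 576 * 2.5 / 0.0843 = 17081.85 m

17081.85


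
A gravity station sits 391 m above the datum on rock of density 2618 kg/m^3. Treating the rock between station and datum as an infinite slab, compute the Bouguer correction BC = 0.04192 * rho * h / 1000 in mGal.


BC = 0.04192 * rho * h / 1000
= 0.04192 * 2618 * 391 / 1000
= 42.9109 mGal

42.9109


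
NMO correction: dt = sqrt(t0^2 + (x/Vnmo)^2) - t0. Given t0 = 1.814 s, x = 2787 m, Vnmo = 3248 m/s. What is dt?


x/Vnmo = 2787/3248 = 0.858067
(x/Vnmo)^2 = 0.736278
t0^2 = 3.290596
sqrt(3.290596 + 0.736278) = 2.006707
dt = 2.006707 - 1.814 = 0.192707

0.192707


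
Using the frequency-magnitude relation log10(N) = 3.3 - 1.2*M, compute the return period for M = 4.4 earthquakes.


log10(N) = 3.3 - 1.2*4.4 = -1.98
N = 10^-1.98 = 0.010471
T = 1/N = 1/0.010471 = 95.4993 years

95.4993


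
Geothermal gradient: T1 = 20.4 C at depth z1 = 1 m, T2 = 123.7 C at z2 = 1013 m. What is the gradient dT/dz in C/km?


dT = 123.7 - 20.4 = 103.3 C
dz = 1013 - 1 = 1012 m
gradient = dT/dz * 1000 = 103.3/1012 * 1000 = 102.0751 C/km

102.0751


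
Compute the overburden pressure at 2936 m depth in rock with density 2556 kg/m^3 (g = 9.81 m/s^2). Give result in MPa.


P = rho * g * z / 1e6
= 2556 * 9.81 * 2936 / 1e6
= 73618320.96 / 1e6
= 73.6183 MPa

73.6183


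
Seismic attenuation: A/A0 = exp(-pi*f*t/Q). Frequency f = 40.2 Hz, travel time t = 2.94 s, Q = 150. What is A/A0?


pi*f*t/Q = pi*40.2*2.94/150 = 2.475324
A/A0 = exp(-2.475324) = 0.084136

0.084136


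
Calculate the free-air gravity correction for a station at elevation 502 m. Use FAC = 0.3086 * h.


FAC = 0.3086 * h
= 0.3086 * 502
= 154.9172 mGal

154.9172


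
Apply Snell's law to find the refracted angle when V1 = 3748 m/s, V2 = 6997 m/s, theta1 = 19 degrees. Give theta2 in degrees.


sin(theta1) = sin(19 deg) = 0.325568
sin(theta2) = V2/V1 * sin(theta1) = 6997/3748 * 0.325568 = 0.607791
theta2 = arcsin(0.607791) = 37.4299 degrees

37.4299


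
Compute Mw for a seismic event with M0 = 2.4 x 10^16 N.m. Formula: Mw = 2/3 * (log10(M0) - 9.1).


log10(M0) = log10(2.4 x 10^16) = 16.3802
Mw = 2/3 * (16.3802 - 9.1)
= 2/3 * 7.2802
= 4.85

4.85


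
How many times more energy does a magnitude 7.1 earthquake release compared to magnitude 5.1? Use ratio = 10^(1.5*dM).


M2 - M1 = 7.1 - 5.1 = 2.0
1.5 * 2.0 = 3.0
ratio = 10^3.0 = 1000.0

1000.0


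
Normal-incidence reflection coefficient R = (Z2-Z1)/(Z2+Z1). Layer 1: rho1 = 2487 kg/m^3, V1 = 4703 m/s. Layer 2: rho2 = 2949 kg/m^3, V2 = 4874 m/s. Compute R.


Z1 = 2487 * 4703 = 11696361
Z2 = 2949 * 4874 = 14373426
R = (14373426 - 11696361) / (14373426 + 11696361) = 2677065 / 26069787 = 0.1027

0.1027


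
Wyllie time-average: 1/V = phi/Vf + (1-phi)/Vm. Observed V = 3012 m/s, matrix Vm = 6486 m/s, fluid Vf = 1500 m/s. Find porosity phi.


1/V - 1/Vm = 1/3012 - 1/6486 = 0.00017783
1/Vf - 1/Vm = 1/1500 - 1/6486 = 0.00051249
phi = 0.00017783 / 0.00051249 = 0.347

0.347


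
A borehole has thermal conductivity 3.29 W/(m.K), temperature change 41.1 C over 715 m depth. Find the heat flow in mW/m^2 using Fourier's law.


q = k * dT / dz * 1000
= 3.29 * 41.1 / 715 * 1000
= 0.189117 * 1000
= 189.1175 mW/m^2

189.1175
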